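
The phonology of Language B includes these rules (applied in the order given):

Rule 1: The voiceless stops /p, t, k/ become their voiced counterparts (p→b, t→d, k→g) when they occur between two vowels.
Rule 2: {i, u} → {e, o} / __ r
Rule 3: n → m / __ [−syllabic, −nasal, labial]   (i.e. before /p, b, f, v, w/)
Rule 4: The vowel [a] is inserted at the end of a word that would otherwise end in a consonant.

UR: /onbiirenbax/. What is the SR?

ombierembaxa

Rule 1 (intervocalic voicing): no segment meets the environment; /onbiirenbax/ is unchanged.
Rule 2 (pre-rhotic lowering): /i/ is a high vowel immediately before /r/, so it lowers to [e]. /onbiirenbax/ → onbierenbax.
Rule 3 (nasal place assimilation): /n/ precedes the labial consonant /b/, so it assimilates in place to [m]. /n/ precedes the labial consonant /b/, so it assimilates in place to [m]. /onbierenbax/ → ombierembax.
Rule 4 (final a-epenthesis): the form ends in the consonant /x/, so [a] is inserted word-finally. /ombierembax/ → ombierembaxa.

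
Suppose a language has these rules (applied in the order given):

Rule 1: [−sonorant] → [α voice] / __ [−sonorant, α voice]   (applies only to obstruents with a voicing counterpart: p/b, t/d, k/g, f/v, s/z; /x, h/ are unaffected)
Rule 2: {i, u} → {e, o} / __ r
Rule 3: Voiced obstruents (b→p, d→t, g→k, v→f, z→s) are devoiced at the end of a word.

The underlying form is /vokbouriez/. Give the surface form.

vogboories

Rule 1 (regressive voicing assimilation): /k/ precedes the voiced obstruent /b/, so it voices to [g] by assimilation. /vokbouriez/ → vogbouriez.
Rule 2 (pre-rhotic lowering): /u/ is a high vowel immediately before /r/, so it lowers to [o]. /vogbouriez/ → vogbooriez.
Rule 3 (final devoicing): /z/ is a voiced obstruent in word-final position, so it devoices to [s]. /vogbooriez/ → vogboories.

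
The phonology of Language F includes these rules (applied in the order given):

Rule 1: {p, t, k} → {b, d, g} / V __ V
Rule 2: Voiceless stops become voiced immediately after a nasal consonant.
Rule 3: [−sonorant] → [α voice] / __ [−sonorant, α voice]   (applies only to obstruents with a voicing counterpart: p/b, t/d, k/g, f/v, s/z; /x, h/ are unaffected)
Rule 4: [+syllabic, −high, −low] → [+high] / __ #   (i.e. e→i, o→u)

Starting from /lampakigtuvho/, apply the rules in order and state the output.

lambagiktufhu

Rule 1 (intervocalic voicing): /k/ is a voiceless stop between vowels /a/ and /i/, so it voices to [g]. /lampakigtuvho/ → lampagigtuvho.
Rule 2 (post-nasal voicing): /p/ is a voiceless stop immediately after the nasal /m/, so it voices to [b]. /lampagigtuvho/ → lambagigtuvho.
Rule 3 (regressive voicing assimilation): /g/ precedes the voiceless obstruent /t/, so it devoices to [k] by assimilation. /v/ precedes the voiceless obstruent /h/, so it devoices to [f] by assimilation. /lambagigtuvho/ → lambagiktufho.
Rule 4 (final vowel raising): /o/ is a mid vowel in word-final position, so it raises to [u]. /lambagiktufho/ → lambagiktufhu.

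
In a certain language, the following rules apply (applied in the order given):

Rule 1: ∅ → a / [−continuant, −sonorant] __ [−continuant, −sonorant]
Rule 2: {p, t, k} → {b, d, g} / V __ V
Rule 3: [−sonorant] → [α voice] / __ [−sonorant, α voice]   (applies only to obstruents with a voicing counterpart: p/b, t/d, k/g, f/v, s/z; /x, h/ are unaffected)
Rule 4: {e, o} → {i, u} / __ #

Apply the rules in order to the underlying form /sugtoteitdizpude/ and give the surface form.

sugadodeidadispudi

Rule 1 (stop-cluster a-epenthesis): /g/ and /t/ form a stop–stop cluster, so [a] is inserted between them. /t/ and /d/ form a stop–stop cluster, so [a] is inserted between them. /sugtoteitdizpude/ → sugatoteitadizpude.
Rule 2 (intervocalic voicing): /t/ is a voiceless stop between vowels /a/ and /o/, so it voices to [d]. /t/ is a voiceless stop between vowels /o/ and /e/, so it voices to [d]. /t/ is a voiceless stop between vowels /i/ and /a/, so it voices to [d]. /sugatoteitadizpude/ → sugadodeidadizpude.
Rule 3 (regressive voicing assimilation): /z/ precedes the voiceless obstruent /p/, so it devoices to [s] by assimilation. /sugadodeidadizpude/ → sugadodeidadispude.
Rule 4 (final vowel raising): /e/ is a mid vowel in word-final position, so it raises to [i]. /sugadodeidadispude/ → sugadodeidadispudi.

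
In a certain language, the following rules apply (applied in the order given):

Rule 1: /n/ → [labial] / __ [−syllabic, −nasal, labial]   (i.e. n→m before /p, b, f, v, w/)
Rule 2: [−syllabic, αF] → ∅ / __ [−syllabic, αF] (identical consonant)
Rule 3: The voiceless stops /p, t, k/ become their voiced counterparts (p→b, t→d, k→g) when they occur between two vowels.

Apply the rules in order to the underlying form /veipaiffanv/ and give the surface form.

Rule 1 (nasal place assimilation): /n/ precedes the labial consonant /v/, so it assimilates in place to [m]. /veipaiffanv/ → veipaiffamv.
Rule 2 (degemination): /ff/ is a geminate; the first /f/ deletes. /veipaiffamv/ → veipaifamv.
Rule 3 (intervocalic voicing): /p/ is a voiceless stop between vowels /i/ and /a/, so it voices to [b]. /veipaifamv/ → veibaifamv.

veibaifamv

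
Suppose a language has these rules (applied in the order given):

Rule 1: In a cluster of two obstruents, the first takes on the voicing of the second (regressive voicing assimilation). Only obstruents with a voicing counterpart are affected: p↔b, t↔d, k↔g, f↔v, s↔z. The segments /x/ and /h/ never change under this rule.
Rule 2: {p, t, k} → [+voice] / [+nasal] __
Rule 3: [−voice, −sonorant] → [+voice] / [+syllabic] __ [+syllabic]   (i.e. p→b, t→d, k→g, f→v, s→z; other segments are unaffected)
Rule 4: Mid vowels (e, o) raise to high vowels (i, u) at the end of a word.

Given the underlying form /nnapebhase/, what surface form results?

nnabephazi

Rule 1 (regressive voicing assimilation): /b/ precedes the voiceless obstruent /h/, so it devoices to [p] by assimilation. /nnapebhase/ → nnapephase.
Rule 2 (post-nasal voicing): no segment meets the environment; /nnapephase/ is unchanged.
Rule 3 (intervocalic voicing): /p/ is a voiceless obstruent between vowels /a/ and /e/, so it voices to [b]. /s/ is a voiceless obstruent between vowels /a/ and /e/, so it voices to [z]. /nnapephase/ → nnabephaze.
Rule 4 (final vowel raising): /e/ is a mid vowel in word-final position, so it raises to [i]. /nnabephaze/ → nnabephazi.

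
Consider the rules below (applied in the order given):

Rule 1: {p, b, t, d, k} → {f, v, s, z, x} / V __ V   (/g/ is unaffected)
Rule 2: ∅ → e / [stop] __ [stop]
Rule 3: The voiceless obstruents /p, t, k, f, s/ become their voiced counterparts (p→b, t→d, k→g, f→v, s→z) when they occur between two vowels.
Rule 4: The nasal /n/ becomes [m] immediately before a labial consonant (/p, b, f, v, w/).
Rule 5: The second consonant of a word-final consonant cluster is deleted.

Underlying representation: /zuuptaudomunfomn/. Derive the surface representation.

zuubedauzomumfom

Rule 1 (intervocalic spirantization): /d/ is a stop between vowels /u/ and /o/, so it spirantizes to the fricative [z]. /zuuptaudomunfomn/ → zuuptauzomunfomn.
Rule 2 (stop-cluster e-epenthesis): /p/ and /t/ form a stop–stop cluster, so [e] is inserted between them. /zuuptauzomunfomn/ → zuupetauzomunfomn.
Rule 3 (intervocalic voicing): /p/ is a voiceless obstruent between vowels /u/ and /e/, so it voices to [b]. /t/ is a voiceless obstruent between vowels /e/ and /a/, so it voices to [d]. /zuupetauzomunfomn/ → zuubedauzomunfomn.
Rule 4 (nasal place assimilation): /n/ precedes the labial consonant /f/, so it assimilates in place to [m]. /zuubedauzomunfomn/ → zuubedauzomumfomn.
Rule 5 (final cluster simplification): /n/ is the second consonant of a word-final cluster /mn/, so it deletes. /zuubedauzomumfomn/ → zuubedauzomumfom.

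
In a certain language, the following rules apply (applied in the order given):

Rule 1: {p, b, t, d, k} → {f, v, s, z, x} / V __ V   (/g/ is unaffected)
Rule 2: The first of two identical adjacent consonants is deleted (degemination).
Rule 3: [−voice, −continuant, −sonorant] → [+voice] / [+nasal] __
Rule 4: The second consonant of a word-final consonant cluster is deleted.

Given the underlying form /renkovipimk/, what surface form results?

Rule 1 (intervocalic spirantization): /p/ is a stop between vowels /i/ and /i/, so it spirantizes to the fricative [f]. /renkovipimk/ → renkovifimk.
Rule 2 (degemination): no segment meets the environment; /renkovifimk/ is unchanged.
Rule 3 (post-nasal voicing): /k/ is a voiceless stop immediately after the nasal /n/, so it voices to [g]. /k/ is a voiceless stop immediately after the nasal /m/, so it voices to [g]. /renkovifimk/ → rengovifimg.
Rule 4 (final cluster simplification): /g/ is the second consonant of a word-final cluster /mg/, so it deletes. /rengovifimg/ → rengovifim.

rengovifim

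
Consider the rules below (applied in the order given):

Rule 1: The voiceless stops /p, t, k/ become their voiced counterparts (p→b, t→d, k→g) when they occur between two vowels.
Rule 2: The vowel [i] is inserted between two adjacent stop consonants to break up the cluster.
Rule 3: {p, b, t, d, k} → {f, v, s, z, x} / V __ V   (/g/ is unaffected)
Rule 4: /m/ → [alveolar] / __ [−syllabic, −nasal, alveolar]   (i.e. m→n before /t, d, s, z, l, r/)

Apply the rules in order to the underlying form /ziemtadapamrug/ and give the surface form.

Rule 1 (intervocalic voicing): /p/ is a voiceless stop between vowels /a/ and /a/, so it voices to [b]. /ziemtadapamrug/ → ziemtadabamrug.
Rule 2 (stop-cluster i-epenthesis): no segment meets the environment; /ziemtadabamrug/ is unchanged.
Rule 3 (intervocalic spirantization): /d/ is a stop between vowels /a/ and /a/, so it spirantizes to the fricative [z]. /b/ is a stop between vowels /a/ and /a/, so it spirantizes to the fricative [v]. /ziemtadabamrug/ → ziemtazavamrug.
Rule 4 (nasal place assimilation): /m/ precedes the alveolar consonant /t/, so it assimilates in place to [n]. /m/ precedes the alveolar consonant /r/, so it assimilates in place to [n]. /ziemtazavamrug/ → zientazavanrug.

zientazavanrug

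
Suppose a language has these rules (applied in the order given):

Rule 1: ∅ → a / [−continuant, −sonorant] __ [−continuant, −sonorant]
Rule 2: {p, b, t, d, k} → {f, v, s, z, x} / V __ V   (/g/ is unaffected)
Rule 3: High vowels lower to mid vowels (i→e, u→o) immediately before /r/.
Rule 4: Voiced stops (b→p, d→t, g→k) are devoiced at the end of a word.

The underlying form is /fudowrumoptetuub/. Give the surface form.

Rule 1 (stop-cluster a-epenthesis): /p/ and /t/ form a stop–stop cluster, so [a] is inserted between them. /fudowrumoptetuub/ → fudowrumopatetuub.
Rule 2 (intervocalic spirantization): /d/ is a stop between vowels /u/ and /o/, so it spirantizes to the fricative [z]. /p/ is a stop between vowels /o/ and /a/, so it spirantizes to the fricative [f]. /t/ is a stop between vowels /a/ and /e/, so it spirantizes to the fricative [s]. /t/ is a stop between vowels /e/ and /u/, so it spirantizes to the fricative [s]. /fudowrumopatetuub/ → fuzowrumofasesuub.
Rule 3 (pre-rhotic lowering): no segment meets the environment; /fuzowrumofasesuub/ is unchanged.
Rule 4 (final devoicing): /b/ is a voiced stop in word-final position, so it devoices to [p]. /fuzowrumofasesuub/ → fuzowrumofasesuup.

fuzowrumofasesuup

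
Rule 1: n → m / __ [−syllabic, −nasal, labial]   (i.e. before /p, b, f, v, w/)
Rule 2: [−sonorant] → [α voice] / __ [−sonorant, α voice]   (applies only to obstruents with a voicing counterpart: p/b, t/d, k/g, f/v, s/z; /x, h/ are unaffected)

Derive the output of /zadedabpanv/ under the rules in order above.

Rule 1 (nasal place assimilation): /n/ precedes the labial consonant /v/, so it assimilates in place to [m]. /zadedabpanv/ → zadedabpamv.
Rule 2 (regressive voicing assimilation): /b/ precedes the voiceless obstruent /p/, so it devoices to [p] by assimilation. /zadedabpamv/ → zadedappamv.

zadedappamv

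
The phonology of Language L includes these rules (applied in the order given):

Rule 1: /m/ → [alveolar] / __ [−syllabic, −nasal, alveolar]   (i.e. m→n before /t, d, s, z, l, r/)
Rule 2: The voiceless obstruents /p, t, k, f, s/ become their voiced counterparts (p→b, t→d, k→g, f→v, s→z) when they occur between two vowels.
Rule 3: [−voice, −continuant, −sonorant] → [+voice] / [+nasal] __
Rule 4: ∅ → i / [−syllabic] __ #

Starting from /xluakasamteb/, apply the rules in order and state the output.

xluagazandebi

Rule 1 (nasal place assimilation): /m/ precedes the alveolar consonant /t/, so it assimilates in place to [n]. /xluakasamteb/ → xluakasanteb.
Rule 2 (intervocalic voicing): /k/ is a voiceless obstruent between vowels /a/ and /a/, so it voices to [g]. /s/ is a voiceless obstruent between vowels /a/ and /a/, so it voices to [z]. /xluakasanteb/ → xluagazanteb.
Rule 3 (post-nasal voicing): /t/ is a voiceless stop immediately after the nasal /n/, so it voices to [d]. /xluagazanteb/ → xluagazandeb.
Rule 4 (final i-epenthesis): the form ends in the consonant /b/, so [i] is inserted word-finally. /xluagazandeb/ → xluagazandebi.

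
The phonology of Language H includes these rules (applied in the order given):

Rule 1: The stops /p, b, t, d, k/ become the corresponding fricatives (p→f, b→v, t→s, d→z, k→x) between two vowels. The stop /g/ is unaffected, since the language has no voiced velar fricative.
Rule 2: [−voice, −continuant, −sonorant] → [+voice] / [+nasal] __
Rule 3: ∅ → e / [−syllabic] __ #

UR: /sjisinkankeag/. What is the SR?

sjisingangeage

Rule 1 (intervocalic spirantization): no segment meets the environment; /sjisinkankeag/ is unchanged.
Rule 2 (post-nasal voicing): /k/ is a voiceless stop immediately after the nasal /n/, so it voices to [g]. /k/ is a voiceless stop immediately after the nasal /n/, so it voices to [g]. /sjisinkankeag/ → sjisingangeag.
Rule 3 (final e-epenthesis): the form ends in the consonant /g/, so [e] is inserted word-finally. /sjisingangeag/ → sjisingangeage.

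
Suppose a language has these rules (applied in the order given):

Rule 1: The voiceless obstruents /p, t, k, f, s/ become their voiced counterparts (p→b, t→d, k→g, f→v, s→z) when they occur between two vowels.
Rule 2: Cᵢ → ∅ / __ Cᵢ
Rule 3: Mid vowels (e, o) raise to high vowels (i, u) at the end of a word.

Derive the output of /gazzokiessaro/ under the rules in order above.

gazogiesaru

Rule 1 (intervocalic voicing): /k/ is a voiceless obstruent between vowels /o/ and /i/, so it voices to [g]. /gazzokiessaro/ → gazzogiessaro.
Rule 2 (degemination): /zz/ is a geminate; the first /z/ deletes. /ss/ is a geminate; the first /s/ deletes. /gazzogiessaro/ → gazogiesaro.
Rule 3 (final vowel raising): /o/ is a mid vowel in word-final position, so it raises to [u]. /gazogiesaro/ → gazogiesaru.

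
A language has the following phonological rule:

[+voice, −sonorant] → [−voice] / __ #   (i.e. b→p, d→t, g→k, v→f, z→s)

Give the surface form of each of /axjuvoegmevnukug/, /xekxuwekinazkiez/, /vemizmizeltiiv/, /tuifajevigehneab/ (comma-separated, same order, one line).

axjuvoegmevnukuk, xekxuwekinazkies, vemizmizeltiif, tuifajevigehneap

/axjuvoegmevnukug/: /g/ is a voiced obstruent in word-final position, so it devoices to [k]. → [axjuvoegmevnukuk].
/xekxuwekinazkiez/: /z/ is a voiced obstruent in word-final position, so it devoices to [s]. → [xekxuwekinazkies].
/vemizmizeltiiv/: /v/ is a voiced obstruent in word-final position, so it devoices to [f]. → [vemizmizeltiif].
/tuifajevigehneab/: /b/ is a voiced obstruent in word-final position, so it devoices to [p]. → [tuifajevigehneap].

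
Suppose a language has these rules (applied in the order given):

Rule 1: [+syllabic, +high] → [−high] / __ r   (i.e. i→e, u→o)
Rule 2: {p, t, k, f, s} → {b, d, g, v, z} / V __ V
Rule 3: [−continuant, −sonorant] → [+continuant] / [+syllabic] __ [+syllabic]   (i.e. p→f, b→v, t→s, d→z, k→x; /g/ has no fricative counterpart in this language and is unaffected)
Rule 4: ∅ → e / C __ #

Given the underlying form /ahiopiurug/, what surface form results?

Rule 1 (pre-rhotic lowering): /u/ is a high vowel immediately before /r/, so it lowers to [o]. /ahiopiurug/ → ahiopiorug.
Rule 2 (intervocalic voicing): /p/ is a voiceless obstruent between vowels /o/ and /i/, so it voices to [b]. /ahiopiorug/ → ahiobiorug.
Rule 3 (intervocalic spirantization): /b/ is a stop between vowels /o/ and /i/, so it spirantizes to the fricative [v]. /ahiobiorug/ → ahioviorug.
Rule 4 (final e-epenthesis): the form ends in the consonant /g/, so [e] is inserted word-finally. /ahioviorug/ → ahiovioruge.

ahiovioruge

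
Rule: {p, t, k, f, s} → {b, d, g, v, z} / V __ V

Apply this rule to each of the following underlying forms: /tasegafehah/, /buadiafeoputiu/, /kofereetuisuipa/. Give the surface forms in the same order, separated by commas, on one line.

/tasegafehah/: /s/ is a voiceless obstruent between vowels /a/ and /e/, so it voices to [z]. /f/ is a voiceless obstruent between vowels /a/ and /e/, so it voices to [v]. → [tazegavehah].
/buadiafeoputiu/: /f/ is a voiceless obstruent between vowels /a/ and /e/, so it voices to [v]. /p/ is a voiceless obstruent between vowels /o/ and /u/, so it voices to [b]. /t/ is a voiceless obstruent between vowels /u/ and /i/, so it voices to [d]. → [buadiaveobudiu].
/kofereetuisuipa/: /f/ is a voiceless obstruent between vowels /o/ and /e/, so it voices to [v]. /t/ is a voiceless obstruent between vowels /e/ and /u/, so it voices to [d]. /s/ is a voiceless obstruent between vowels /i/ and /u/, so it voices to [z]. /p/ is a voiceless obstruent between vowels /i/ and /a/, so it voices to [b]. → [kovereeduizuiba].

tazegavehah, buadiaveobudiu, kovereeduizuiba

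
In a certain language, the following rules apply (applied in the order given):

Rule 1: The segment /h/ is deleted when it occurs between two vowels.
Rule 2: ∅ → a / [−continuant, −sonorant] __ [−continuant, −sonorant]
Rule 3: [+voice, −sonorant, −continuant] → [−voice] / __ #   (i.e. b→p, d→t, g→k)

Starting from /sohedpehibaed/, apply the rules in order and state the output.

Rule 1 (intervocalic h-deletion): /h/ occurs between vowels /o/ and /e/, so it deletes. /h/ occurs between vowels /e/ and /i/, so it deletes. /sohedpehibaed/ → soedpeibaed.
Rule 2 (stop-cluster a-epenthesis): /d/ and /p/ form a stop–stop cluster, so [a] is inserted between them. /soedpeibaed/ → soedapeibaed.
Rule 3 (final devoicing): /d/ is a voiced stop in word-final position, so it devoices to [t]. /soedapeibaed/ → soedapeibaet.

soedapeibaet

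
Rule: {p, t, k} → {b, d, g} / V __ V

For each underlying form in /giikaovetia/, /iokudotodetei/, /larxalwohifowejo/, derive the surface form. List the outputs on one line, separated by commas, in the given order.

giigaovedia, iogudododedei, larxalwohifowejo

/giikaovetia/: /k/ is a voiceless stop between vowels /i/ and /a/, so it voices to [g]. /t/ is a voiceless stop between vowels /e/ and /i/, so it voices to [d]. → [giigaovedia].
/iokudotodetei/: /k/ is a voiceless stop between vowels /o/ and /u/, so it voices to [g]. /t/ is a voiceless stop between vowels /o/ and /o/, so it voices to [d]. /t/ is a voiceless stop between vowels /e/ and /e/, so it voices to [d]. → [iogudododedei].
/larxalwohifowejo/: the rule's environment is not met; surfaces unchanged as [larxalwohifowejo].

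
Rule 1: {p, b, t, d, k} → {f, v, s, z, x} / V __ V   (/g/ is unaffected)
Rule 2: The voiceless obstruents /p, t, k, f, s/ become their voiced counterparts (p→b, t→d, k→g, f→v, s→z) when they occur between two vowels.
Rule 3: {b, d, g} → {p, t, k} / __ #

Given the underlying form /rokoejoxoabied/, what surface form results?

roxoejoxoaviet

Rule 1 (intervocalic spirantization): /k/ is a stop between vowels /o/ and /o/, so it spirantizes to the fricative [x]. /b/ is a stop between vowels /a/ and /i/, so it spirantizes to the fricative [v]. /rokoejoxoabied/ → roxoejoxoavied.
Rule 2 (intervocalic voicing): no segment meets the environment; /roxoejoxoavied/ is unchanged.
Rule 3 (final devoicing): /d/ is a voiced stop in word-final position, so it devoices to [t]. /roxoejoxoavied/ → roxoejoxoaviet.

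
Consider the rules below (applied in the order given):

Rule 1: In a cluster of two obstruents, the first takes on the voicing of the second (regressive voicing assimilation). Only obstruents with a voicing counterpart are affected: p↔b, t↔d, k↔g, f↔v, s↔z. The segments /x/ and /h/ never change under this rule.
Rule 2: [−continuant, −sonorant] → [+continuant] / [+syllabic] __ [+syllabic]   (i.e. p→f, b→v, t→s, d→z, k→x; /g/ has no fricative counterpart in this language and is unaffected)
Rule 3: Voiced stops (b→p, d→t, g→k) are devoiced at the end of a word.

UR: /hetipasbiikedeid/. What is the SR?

Rule 1 (regressive voicing assimilation): /s/ precedes the voiced obstruent /b/, so it voices to [z] by assimilation. /hetipasbiikedeid/ → hetipazbiikedeid.
Rule 2 (intervocalic spirantization): /t/ is a stop between vowels /e/ and /i/, so it spirantizes to the fricative [s]. /p/ is a stop between vowels /i/ and /a/, so it spirantizes to the fricative [f]. /k/ is a stop between vowels /i/ and /e/, so it spirantizes to the fricative [x]. /d/ is a stop between vowels /e/ and /e/, so it spirantizes to the fricative [z]. /hetipazbiikedeid/ → hesifazbiixezeid.
Rule 3 (final devoicing): /d/ is a voiced stop in word-final position, so it devoices to [t]. /hesifazbiixezeid/ → hesifazbiixezeit.

hesifazbiixezeit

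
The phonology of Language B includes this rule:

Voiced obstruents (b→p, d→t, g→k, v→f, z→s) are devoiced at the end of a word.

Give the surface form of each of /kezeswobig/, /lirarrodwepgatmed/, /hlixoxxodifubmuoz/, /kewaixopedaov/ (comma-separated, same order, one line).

/kezeswobig/: /g/ is a voiced obstruent in word-final position, so it devoices to [k]. → [kezeswobik].
/lirarrodwepgatmed/: /d/ is a voiced obstruent in word-final position, so it devoices to [t]. → [lirarrodwepgatmet].
/hlixoxxodifubmuoz/: /z/ is a voiced obstruent in word-final position, so it devoices to [s]. → [hlixoxxodifubmuos].
/kewaixopedaov/: /v/ is a voiced obstruent in word-final position, so it devoices to [f]. → [kewaixopedaof].

kezeswobik, lirarrodwepgatmet, hlixoxxodifubmuos, kewaixopedaof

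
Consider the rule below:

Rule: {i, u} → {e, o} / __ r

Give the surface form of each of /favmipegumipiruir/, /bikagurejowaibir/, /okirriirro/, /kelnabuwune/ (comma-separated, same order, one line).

favmipegumiperuer, bikagorejowaiber, okerrierro, kelnabuwune

/favmipegumipiruir/: /i/ is a high vowel immediately before /r/, so it lowers to [e]. /i/ is a high vowel immediately before /r/, so it lowers to [e]. → [favmipegumiperuer].
/bikagurejowaibir/: /u/ is a high vowel immediately before /r/, so it lowers to [o]. /i/ is a high vowel immediately before /r/, so it lowers to [e]. → [bikagorejowaiber].
/okirriirro/: /i/ is a high vowel immediately before /r/, so it lowers to [e]. /i/ is a high vowel immediately before /r/, so it lowers to [e]. → [okerrierro].
/kelnabuwune/: the rule's environment is not met; surfaces unchanged as [kelnabuwune].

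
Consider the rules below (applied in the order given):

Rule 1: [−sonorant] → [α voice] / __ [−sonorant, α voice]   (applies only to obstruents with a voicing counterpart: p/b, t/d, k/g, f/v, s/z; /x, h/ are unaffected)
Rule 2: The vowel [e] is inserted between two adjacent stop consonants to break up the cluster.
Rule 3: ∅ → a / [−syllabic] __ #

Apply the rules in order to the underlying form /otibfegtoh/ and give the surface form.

Rule 1 (regressive voicing assimilation): /b/ precedes the voiceless obstruent /f/, so it devoices to [p] by assimilation. /g/ precedes the voiceless obstruent /t/, so it devoices to [k] by assimilation. /otibfegtoh/ → otipfektoh.
Rule 2 (stop-cluster e-epenthesis): /k/ and /t/ form a stop–stop cluster, so [e] is inserted between them. /otipfektoh/ → otipfeketoh.
Rule 3 (final a-epenthesis): the form ends in the consonant /h/, so [a] is inserted word-finally. /otipfeketoh/ → otipfeketoha.

otipfeketoha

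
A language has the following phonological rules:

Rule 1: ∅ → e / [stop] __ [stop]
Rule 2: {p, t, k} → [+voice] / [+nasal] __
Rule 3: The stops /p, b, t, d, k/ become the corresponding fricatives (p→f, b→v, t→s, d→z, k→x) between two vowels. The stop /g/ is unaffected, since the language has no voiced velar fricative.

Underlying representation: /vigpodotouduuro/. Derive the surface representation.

Rule 1 (stop-cluster e-epenthesis): /g/ and /p/ form a stop–stop cluster, so [e] is inserted between them. /vigpodotouduuro/ → vigepodotouduuro.
Rule 2 (post-nasal voicing): no segment meets the environment; /vigepodotouduuro/ is unchanged.
Rule 3 (intervocalic spirantization): /p/ is a stop between vowels /e/ and /o/, so it spirantizes to the fricative [f]. /d/ is a stop between vowels /o/ and /o/, so it spirantizes to the fricative [z]. /t/ is a stop between vowels /o/ and /o/, so it spirantizes to the fricative [s]. /d/ is a stop between vowels /u/ and /u/, so it spirantizes to the fricative [z]. /vigepodotouduuro/ → vigefozosouzuuro.

vigefozosouzuuro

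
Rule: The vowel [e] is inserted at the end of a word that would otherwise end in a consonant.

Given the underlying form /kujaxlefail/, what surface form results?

kujaxlefaile

the form ends in the consonant /l/, so [e] is inserted word-finally.
Surface form: [kujaxlefaile].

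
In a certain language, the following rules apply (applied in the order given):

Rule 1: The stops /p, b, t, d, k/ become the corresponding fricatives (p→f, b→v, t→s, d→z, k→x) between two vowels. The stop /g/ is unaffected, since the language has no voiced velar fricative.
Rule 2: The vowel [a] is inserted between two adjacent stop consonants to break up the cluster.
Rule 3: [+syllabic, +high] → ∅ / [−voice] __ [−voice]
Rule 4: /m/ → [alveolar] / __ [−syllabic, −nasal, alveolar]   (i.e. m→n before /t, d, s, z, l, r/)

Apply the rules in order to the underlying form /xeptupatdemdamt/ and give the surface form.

xepatfatadendant

Rule 1 (intervocalic spirantization): /p/ is a stop between vowels /u/ and /a/, so it spirantizes to the fricative [f]. /xeptupatdemdamt/ → xeptufatdemdamt.
Rule 2 (stop-cluster a-epenthesis): /p/ and /t/ form a stop–stop cluster, so [a] is inserted between them. /t/ and /d/ form a stop–stop cluster, so [a] is inserted between them. /xeptufatdemdamt/ → xepatufatademdamt.
Rule 3 (high vowel syncope): /u/ is a high vowel flanked by voiceless consonants /t/ and /f/, so it deletes. /xepatufatademdamt/ → xepatfatademdamt.
Rule 4 (nasal place assimilation): /m/ precedes the alveolar consonant /d/, so it assimilates in place to [n]. /m/ precedes the alveolar consonant /t/, so it assimilates in place to [n]. /xepatfatademdamt/ → xepatfatadendant.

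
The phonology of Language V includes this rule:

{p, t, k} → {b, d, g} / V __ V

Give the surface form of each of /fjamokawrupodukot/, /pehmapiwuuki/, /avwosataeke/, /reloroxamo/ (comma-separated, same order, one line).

/fjamokawrupodukot/: /k/ is a voiceless stop between vowels /o/ and /a/, so it voices to [g]. /p/ is a voiceless stop between vowels /u/ and /o/, so it voices to [b]. /k/ is a voiceless stop between vowels /u/ and /o/, so it voices to [g]. → [fjamogawrubodugot].
/pehmapiwuuki/: /p/ is a voiceless stop between vowels /a/ and /i/, so it voices to [b]. /k/ is a voiceless stop between vowels /u/ and /i/, so it voices to [g]. → [pehmabiwuugi].
/avwosataeke/: /t/ is a voiceless stop between vowels /a/ and /a/, so it voices to [d]. /k/ is a voiceless stop between vowels /e/ and /e/, so it voices to [g]. → [avwosadaege].
/reloroxamo/: the rule's environment is not met; surfaces unchanged as [reloroxamo].

fjamogawrubodugot, pehmabiwuugi, avwosadaege, reloroxamo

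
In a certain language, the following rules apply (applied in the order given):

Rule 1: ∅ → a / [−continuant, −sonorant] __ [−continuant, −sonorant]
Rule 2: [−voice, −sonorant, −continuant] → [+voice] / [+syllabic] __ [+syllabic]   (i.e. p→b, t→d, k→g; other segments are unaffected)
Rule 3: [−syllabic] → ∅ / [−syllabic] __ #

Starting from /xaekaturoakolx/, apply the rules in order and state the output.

Rule 1 (stop-cluster a-epenthesis): no segment meets the environment; /xaekaturoakolx/ is unchanged.
Rule 2 (intervocalic voicing): /k/ is a voiceless stop between vowels /e/ and /a/, so it voices to [g]. /t/ is a voiceless stop between vowels /a/ and /u/, so it voices to [d]. /k/ is a voiceless stop between vowels /a/ and /o/, so it voices to [g]. /xaekaturoakolx/ → xaegaduroagolx.
Rule 3 (final cluster simplification): /x/ is the second consonant of a word-final cluster /lx/, so it deletes. /xaegaduroagolx/ → xaegaduroagol.

xaegaduroagol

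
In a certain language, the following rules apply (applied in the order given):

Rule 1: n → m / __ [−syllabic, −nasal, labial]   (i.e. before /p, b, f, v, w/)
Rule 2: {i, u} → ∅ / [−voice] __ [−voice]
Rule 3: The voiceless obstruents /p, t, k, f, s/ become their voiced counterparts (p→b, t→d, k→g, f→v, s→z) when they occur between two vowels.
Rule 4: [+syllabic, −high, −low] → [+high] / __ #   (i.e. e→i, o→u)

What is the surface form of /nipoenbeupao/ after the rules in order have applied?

Rule 1 (nasal place assimilation): /n/ precedes the labial consonant /b/, so it assimilates in place to [m]. /nipoenbeupao/ → nipoembeupao.
Rule 2 (high vowel syncope): no segment meets the environment; /nipoembeupao/ is unchanged.
Rule 3 (intervocalic voicing): /p/ is a voiceless obstruent between vowels /i/ and /o/, so it voices to [b]. /p/ is a voiceless obstruent between vowels /u/ and /a/, so it voices to [b]. /nipoembeupao/ → niboembeubao.
Rule 4 (final vowel raising): /o/ is a mid vowel in word-final position, so it raises to [u]. /niboembeubao/ → niboembeubau.

niboembeubau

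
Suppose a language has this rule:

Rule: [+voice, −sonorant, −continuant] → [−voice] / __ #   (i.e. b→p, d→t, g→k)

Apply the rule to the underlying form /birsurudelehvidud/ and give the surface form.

Scanning /birsurudelehvidud/: /b/ at position 1 is not in the conditioning environment; /d/ at position 8 is not in the conditioning environment; /d/ at position 15 is not in the conditioning environment; /d/ is a voiced stop in word-final position, so it devoices to [t].
Result: [birsurudelehvidut].

birsurudelehvidut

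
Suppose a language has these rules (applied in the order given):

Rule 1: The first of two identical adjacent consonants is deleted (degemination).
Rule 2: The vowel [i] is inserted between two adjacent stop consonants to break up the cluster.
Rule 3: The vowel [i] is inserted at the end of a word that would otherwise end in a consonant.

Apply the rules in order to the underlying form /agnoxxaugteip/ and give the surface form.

Rule 1 (degemination): /xx/ is a geminate; the first /x/ deletes. /agnoxxaugteip/ → agnoxaugteip.
Rule 2 (stop-cluster i-epenthesis): /g/ and /t/ form a stop–stop cluster, so [i] is inserted between them. /agnoxaugteip/ → agnoxaugiteip.
Rule 3 (final i-epenthesis): the form ends in the consonant /p/, so [i] is inserted word-finally. /agnoxaugiteip/ → agnoxaugiteipi.

agnoxaugiteipi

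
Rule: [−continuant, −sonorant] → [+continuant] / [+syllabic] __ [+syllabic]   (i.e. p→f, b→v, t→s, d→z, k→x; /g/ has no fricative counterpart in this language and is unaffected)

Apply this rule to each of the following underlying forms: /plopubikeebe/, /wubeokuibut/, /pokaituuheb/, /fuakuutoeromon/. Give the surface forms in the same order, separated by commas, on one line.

plofuvixeeve, wuveoxuivut, poxaisuuheb, fuaxuusoeromon

/plopubikeebe/: /p/ is a stop between vowels /o/ and /u/, so it spirantizes to the fricative [f]. /b/ is a stop between vowels /u/ and /i/, so it spirantizes to the fricative [v]. /k/ is a stop between vowels /i/ and /e/, so it spirantizes to the fricative [x]. /b/ is a stop between vowels /e/ and /e/, so it spirantizes to the fricative [v]. → [plofuvixeeve].
/wubeokuibut/: /b/ is a stop between vowels /u/ and /e/, so it spirantizes to the fricative [v]. /k/ is a stop between vowels /o/ and /u/, so it spirantizes to the fricative [x]. /b/ is a stop between vowels /i/ and /u/, so it spirantizes to the fricative [v]. → [wuveoxuivut].
/pokaituuheb/: /k/ is a stop between vowels /o/ and /a/, so it spirantizes to the fricative [x]. /t/ is a stop between vowels /i/ and /u/, so it spirantizes to the fricative [s]. → [poxaisuuheb].
/fuakuutoeromon/: /k/ is a stop between vowels /a/ and /u/, so it spirantizes to the fricative [x]. /t/ is a stop between vowels /u/ and /o/, so it spirantizes to the fricative [s]. → [fuaxuusoeromon].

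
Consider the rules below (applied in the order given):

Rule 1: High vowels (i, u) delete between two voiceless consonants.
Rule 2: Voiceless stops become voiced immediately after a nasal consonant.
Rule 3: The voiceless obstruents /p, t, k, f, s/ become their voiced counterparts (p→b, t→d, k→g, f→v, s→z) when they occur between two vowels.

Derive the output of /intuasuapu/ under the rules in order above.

Rule 1 (high vowel syncope): no segment meets the environment; /intuasuapu/ is unchanged.
Rule 2 (post-nasal voicing): /t/ is a voiceless stop immediately after the nasal /n/, so it voices to [d]. /intuasuapu/ → induasuapu.
Rule 3 (intervocalic voicing): /s/ is a voiceless obstruent between vowels /a/ and /u/, so it voices to [z]. /p/ is a voiceless obstruent between vowels /a/ and /u/, so it voices to [b]. /induasuapu/ → induazuabu.

induazuabu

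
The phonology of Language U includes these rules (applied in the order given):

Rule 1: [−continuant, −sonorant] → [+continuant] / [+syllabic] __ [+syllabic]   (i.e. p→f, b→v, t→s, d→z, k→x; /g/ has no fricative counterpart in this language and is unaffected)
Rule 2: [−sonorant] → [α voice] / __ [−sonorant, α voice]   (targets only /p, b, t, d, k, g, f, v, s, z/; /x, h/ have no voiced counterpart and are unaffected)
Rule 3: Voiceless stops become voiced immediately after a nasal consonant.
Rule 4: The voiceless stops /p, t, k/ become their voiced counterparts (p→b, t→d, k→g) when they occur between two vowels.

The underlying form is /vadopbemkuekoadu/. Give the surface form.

vazobbemguexoazu

Rule 1 (intervocalic spirantization): /d/ is a stop between vowels /a/ and /o/, so it spirantizes to the fricative [z]. /k/ is a stop between vowels /e/ and /o/, so it spirantizes to the fricative [x]. /d/ is a stop between vowels /a/ and /u/, so it spirantizes to the fricative [z]. /vadopbemkuekoadu/ → vazopbemkuexoazu.
Rule 2 (regressive voicing assimilation): /p/ precedes the voiced obstruent /b/, so it voices to [b] by assimilation. /vazopbemkuexoazu/ → vazobbemkuexoazu.
Rule 3 (post-nasal voicing): /k/ is a voiceless stop immediately after the nasal /m/, so it voices to [g]. /vazobbemkuexoazu/ → vazobbemguexoazu.
Rule 4 (intervocalic voicing): no segment meets the environment; /vazobbemguexoazu/ is unchanged.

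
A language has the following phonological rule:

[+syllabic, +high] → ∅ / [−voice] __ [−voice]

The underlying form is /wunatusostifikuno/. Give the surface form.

wunatsostfkuno

/u/ is a high vowel flanked by voiceless consonants /t/ and /s/, so it deletes.
/i/ is a high vowel flanked by voiceless consonants /t/ and /f/, so it deletes.
/i/ is a high vowel flanked by voiceless consonants /f/ and /k/, so it deletes.
The other instances of /u/ do not occur in the required environment and remain unchanged.
Surface form: [wunatsostfkuno].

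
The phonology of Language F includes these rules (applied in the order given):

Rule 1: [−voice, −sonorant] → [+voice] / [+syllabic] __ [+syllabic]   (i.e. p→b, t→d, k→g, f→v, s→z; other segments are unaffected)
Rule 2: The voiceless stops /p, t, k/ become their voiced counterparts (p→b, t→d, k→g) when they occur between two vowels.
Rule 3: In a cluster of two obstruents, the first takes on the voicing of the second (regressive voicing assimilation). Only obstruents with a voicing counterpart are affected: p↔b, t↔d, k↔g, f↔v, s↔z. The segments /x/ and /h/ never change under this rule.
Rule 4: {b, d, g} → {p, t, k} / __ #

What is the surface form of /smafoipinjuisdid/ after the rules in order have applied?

smavoibinjuizdit

Rule 1 (intervocalic voicing): /f/ is a voiceless obstruent between vowels /a/ and /o/, so it voices to [v]. /p/ is a voiceless obstruent between vowels /i/ and /i/, so it voices to [b]. /smafoipinjuisdid/ → smavoibinjuisdid.
Rule 2 (intervocalic voicing): no segment meets the environment; /smavoibinjuisdid/ is unchanged.
Rule 3 (regressive voicing assimilation): /s/ precedes the voiced obstruent /d/, so it voices to [z] by assimilation. /smavoibinjuisdid/ → smavoibinjuizdid.
Rule 4 (final devoicing): /d/ is a voiced stop in word-final position, so it devoices to [t]. /smavoibinjuizdid/ → smavoibinjuizdit.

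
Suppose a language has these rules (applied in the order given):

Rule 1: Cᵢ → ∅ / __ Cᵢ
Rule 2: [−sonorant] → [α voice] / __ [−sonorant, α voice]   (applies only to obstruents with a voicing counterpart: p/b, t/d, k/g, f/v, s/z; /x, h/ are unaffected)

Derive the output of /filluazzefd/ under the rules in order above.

Rule 1 (degemination): /ll/ is a geminate; the first /l/ deletes. /zz/ is a geminate; the first /z/ deletes. /filluazzefd/ → filuazefd.
Rule 2 (regressive voicing assimilation): /f/ precedes the voiced obstruent /d/, so it voices to [v] by assimilation. /filuazefd/ → filuazevd.

filuazevd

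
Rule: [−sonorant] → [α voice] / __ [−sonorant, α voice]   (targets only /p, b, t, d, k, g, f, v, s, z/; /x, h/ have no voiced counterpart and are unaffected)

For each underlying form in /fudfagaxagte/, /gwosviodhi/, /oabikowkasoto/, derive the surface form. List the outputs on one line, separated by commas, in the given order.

futfagaxakte, gwozviothi, oabikowkasoto

/fudfagaxagte/: /d/ precedes the voiceless obstruent /f/, so it devoices to [t] by assimilation. /g/ precedes the voiceless obstruent /t/, so it devoices to [k] by assimilation. → [futfagaxakte].
/gwosviodhi/: /s/ precedes the voiced obstruent /v/, so it voices to [z] by assimilation. /d/ precedes the voiceless obstruent /h/, so it devoices to [t] by assimilation. → [gwozviothi].
/oabikowkasoto/: the rule's environment is not met; surfaces unchanged as [oabikowkasoto].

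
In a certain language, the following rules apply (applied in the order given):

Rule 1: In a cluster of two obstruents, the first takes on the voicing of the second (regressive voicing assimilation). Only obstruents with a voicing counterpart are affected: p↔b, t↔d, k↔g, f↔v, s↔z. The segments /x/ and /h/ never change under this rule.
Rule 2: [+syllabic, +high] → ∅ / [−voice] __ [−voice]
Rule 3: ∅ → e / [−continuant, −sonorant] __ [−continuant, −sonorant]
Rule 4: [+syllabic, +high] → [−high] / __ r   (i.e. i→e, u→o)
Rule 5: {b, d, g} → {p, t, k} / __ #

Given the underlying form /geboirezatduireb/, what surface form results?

geboerezadeduerep

Rule 1 (regressive voicing assimilation): /t/ precedes the voiced obstruent /d/, so it voices to [d] by assimilation. /geboirezatduireb/ → geboirezadduireb.
Rule 2 (high vowel syncope): no segment meets the environment; /geboirezadduireb/ is unchanged.
Rule 3 (stop-cluster e-epenthesis): /d/ and /d/ form a stop–stop cluster, so [e] is inserted between them. /geboirezadduireb/ → geboirezadeduireb.
Rule 4 (pre-rhotic lowering): /i/ is a high vowel immediately before /r/, so it lowers to [e]. /i/ is a high vowel immediately before /r/, so it lowers to [e]. /geboirezadeduireb/ → geboerezadeduereb.
Rule 5 (final devoicing): /b/ is a voiced stop in word-final position, so it devoices to [p]. /geboerezadeduereb/ → geboerezadeduerep.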